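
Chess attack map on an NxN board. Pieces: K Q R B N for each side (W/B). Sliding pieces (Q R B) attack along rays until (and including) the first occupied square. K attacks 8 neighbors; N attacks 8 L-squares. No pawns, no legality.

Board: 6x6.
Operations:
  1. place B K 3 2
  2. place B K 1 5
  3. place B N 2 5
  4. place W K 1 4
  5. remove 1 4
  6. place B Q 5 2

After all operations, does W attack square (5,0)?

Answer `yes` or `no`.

Op 1: place BK@(3,2)
Op 2: place BK@(1,5)
Op 3: place BN@(2,5)
Op 4: place WK@(1,4)
Op 5: remove (1,4)
Op 6: place BQ@(5,2)
Per-piece attacks for W:
W attacks (5,0): no

Answer: no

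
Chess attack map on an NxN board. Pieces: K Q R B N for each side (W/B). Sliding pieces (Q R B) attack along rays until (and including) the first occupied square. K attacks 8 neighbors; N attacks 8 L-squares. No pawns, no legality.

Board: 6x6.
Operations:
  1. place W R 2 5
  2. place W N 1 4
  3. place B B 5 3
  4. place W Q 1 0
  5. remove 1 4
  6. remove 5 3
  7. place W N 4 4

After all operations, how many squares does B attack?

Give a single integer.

Op 1: place WR@(2,5)
Op 2: place WN@(1,4)
Op 3: place BB@(5,3)
Op 4: place WQ@(1,0)
Op 5: remove (1,4)
Op 6: remove (5,3)
Op 7: place WN@(4,4)
Per-piece attacks for B:
Union (0 distinct): (none)

Answer: 0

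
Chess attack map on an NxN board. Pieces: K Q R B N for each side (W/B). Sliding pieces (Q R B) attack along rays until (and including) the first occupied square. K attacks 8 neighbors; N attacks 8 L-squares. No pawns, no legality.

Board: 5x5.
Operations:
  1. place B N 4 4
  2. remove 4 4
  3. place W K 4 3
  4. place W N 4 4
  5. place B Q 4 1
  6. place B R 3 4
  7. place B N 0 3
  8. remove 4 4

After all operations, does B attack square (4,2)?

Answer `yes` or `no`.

Answer: yes

Derivation:
Op 1: place BN@(4,4)
Op 2: remove (4,4)
Op 3: place WK@(4,3)
Op 4: place WN@(4,4)
Op 5: place BQ@(4,1)
Op 6: place BR@(3,4)
Op 7: place BN@(0,3)
Op 8: remove (4,4)
Per-piece attacks for B:
  BN@(0,3): attacks (2,4) (1,1) (2,2)
  BR@(3,4): attacks (3,3) (3,2) (3,1) (3,0) (4,4) (2,4) (1,4) (0,4)
  BQ@(4,1): attacks (4,2) (4,3) (4,0) (3,1) (2,1) (1,1) (0,1) (3,2) (2,3) (1,4) (3,0) [ray(0,1) blocked at (4,3)]
B attacks (4,2): yes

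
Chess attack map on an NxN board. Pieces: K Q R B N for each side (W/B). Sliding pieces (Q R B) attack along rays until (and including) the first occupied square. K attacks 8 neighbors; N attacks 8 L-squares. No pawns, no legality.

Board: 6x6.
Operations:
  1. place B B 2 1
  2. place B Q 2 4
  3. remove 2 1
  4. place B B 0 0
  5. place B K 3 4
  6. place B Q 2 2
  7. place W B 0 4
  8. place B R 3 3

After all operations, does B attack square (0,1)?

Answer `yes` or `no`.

Op 1: place BB@(2,1)
Op 2: place BQ@(2,4)
Op 3: remove (2,1)
Op 4: place BB@(0,0)
Op 5: place BK@(3,4)
Op 6: place BQ@(2,2)
Op 7: place WB@(0,4)
Op 8: place BR@(3,3)
Per-piece attacks for B:
  BB@(0,0): attacks (1,1) (2,2) [ray(1,1) blocked at (2,2)]
  BQ@(2,2): attacks (2,3) (2,4) (2,1) (2,0) (3,2) (4,2) (5,2) (1,2) (0,2) (3,3) (3,1) (4,0) (1,3) (0,4) (1,1) (0,0) [ray(0,1) blocked at (2,4); ray(1,1) blocked at (3,3); ray(-1,1) blocked at (0,4); ray(-1,-1) blocked at (0,0)]
  BQ@(2,4): attacks (2,5) (2,3) (2,2) (3,4) (1,4) (0,4) (3,5) (3,3) (1,5) (1,3) (0,2) [ray(0,-1) blocked at (2,2); ray(1,0) blocked at (3,4); ray(-1,0) blocked at (0,4); ray(1,-1) blocked at (3,3)]
  BR@(3,3): attacks (3,4) (3,2) (3,1) (3,0) (4,3) (5,3) (2,3) (1,3) (0,3) [ray(0,1) blocked at (3,4)]
  BK@(3,4): attacks (3,5) (3,3) (4,4) (2,4) (4,5) (4,3) (2,5) (2,3)
B attacks (0,1): no

Answer: no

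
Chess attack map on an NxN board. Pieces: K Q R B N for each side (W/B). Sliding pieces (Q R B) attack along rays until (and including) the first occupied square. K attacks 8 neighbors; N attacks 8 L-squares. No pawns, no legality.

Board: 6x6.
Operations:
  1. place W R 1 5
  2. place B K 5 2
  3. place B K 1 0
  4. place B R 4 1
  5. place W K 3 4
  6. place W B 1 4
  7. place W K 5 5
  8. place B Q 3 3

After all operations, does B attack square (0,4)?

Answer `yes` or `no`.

Op 1: place WR@(1,5)
Op 2: place BK@(5,2)
Op 3: place BK@(1,0)
Op 4: place BR@(4,1)
Op 5: place WK@(3,4)
Op 6: place WB@(1,4)
Op 7: place WK@(5,5)
Op 8: place BQ@(3,3)
Per-piece attacks for B:
  BK@(1,0): attacks (1,1) (2,0) (0,0) (2,1) (0,1)
  BQ@(3,3): attacks (3,4) (3,2) (3,1) (3,0) (4,3) (5,3) (2,3) (1,3) (0,3) (4,4) (5,5) (4,2) (5,1) (2,4) (1,5) (2,2) (1,1) (0,0) [ray(0,1) blocked at (3,4); ray(1,1) blocked at (5,5); ray(-1,1) blocked at (1,5)]
  BR@(4,1): attacks (4,2) (4,3) (4,4) (4,5) (4,0) (5,1) (3,1) (2,1) (1,1) (0,1)
  BK@(5,2): attacks (5,3) (5,1) (4,2) (4,3) (4,1)
B attacks (0,4): no

Answer: no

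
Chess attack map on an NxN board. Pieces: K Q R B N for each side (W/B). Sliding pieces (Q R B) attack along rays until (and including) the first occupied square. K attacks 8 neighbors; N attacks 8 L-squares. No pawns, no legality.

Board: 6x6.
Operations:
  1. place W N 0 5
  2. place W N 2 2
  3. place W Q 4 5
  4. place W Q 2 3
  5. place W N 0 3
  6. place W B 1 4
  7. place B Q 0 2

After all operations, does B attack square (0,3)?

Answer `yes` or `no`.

Op 1: place WN@(0,5)
Op 2: place WN@(2,2)
Op 3: place WQ@(4,5)
Op 4: place WQ@(2,3)
Op 5: place WN@(0,3)
Op 6: place WB@(1,4)
Op 7: place BQ@(0,2)
Per-piece attacks for B:
  BQ@(0,2): attacks (0,3) (0,1) (0,0) (1,2) (2,2) (1,3) (2,4) (3,5) (1,1) (2,0) [ray(0,1) blocked at (0,3); ray(1,0) blocked at (2,2)]
B attacks (0,3): yes

Answer: yes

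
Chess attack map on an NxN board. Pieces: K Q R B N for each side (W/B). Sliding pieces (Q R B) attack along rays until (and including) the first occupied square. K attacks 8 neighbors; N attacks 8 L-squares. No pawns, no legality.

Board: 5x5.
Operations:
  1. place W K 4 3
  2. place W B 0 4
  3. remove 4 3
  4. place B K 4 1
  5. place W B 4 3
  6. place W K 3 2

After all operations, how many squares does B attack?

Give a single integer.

Op 1: place WK@(4,3)
Op 2: place WB@(0,4)
Op 3: remove (4,3)
Op 4: place BK@(4,1)
Op 5: place WB@(4,3)
Op 6: place WK@(3,2)
Per-piece attacks for B:
  BK@(4,1): attacks (4,2) (4,0) (3,1) (3,2) (3,0)
Union (5 distinct): (3,0) (3,1) (3,2) (4,0) (4,2)

Answer: 5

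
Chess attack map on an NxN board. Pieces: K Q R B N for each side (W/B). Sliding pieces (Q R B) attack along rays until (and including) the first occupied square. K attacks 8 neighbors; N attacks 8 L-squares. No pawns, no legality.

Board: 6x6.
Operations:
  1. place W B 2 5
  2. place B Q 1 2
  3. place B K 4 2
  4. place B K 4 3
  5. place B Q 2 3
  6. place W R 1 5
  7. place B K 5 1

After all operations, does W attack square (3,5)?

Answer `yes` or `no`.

Op 1: place WB@(2,5)
Op 2: place BQ@(1,2)
Op 3: place BK@(4,2)
Op 4: place BK@(4,3)
Op 5: place BQ@(2,3)
Op 6: place WR@(1,5)
Op 7: place BK@(5,1)
Per-piece attacks for W:
  WR@(1,5): attacks (1,4) (1,3) (1,2) (2,5) (0,5) [ray(0,-1) blocked at (1,2); ray(1,0) blocked at (2,5)]
  WB@(2,5): attacks (3,4) (4,3) (1,4) (0,3) [ray(1,-1) blocked at (4,3)]
W attacks (3,5): no

Answer: no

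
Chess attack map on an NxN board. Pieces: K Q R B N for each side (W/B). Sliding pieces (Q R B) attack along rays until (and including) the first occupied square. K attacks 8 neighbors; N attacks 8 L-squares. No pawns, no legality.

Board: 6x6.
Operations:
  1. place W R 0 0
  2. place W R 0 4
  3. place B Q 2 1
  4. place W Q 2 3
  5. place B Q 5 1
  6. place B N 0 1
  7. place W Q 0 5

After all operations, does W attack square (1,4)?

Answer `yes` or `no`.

Answer: yes

Derivation:
Op 1: place WR@(0,0)
Op 2: place WR@(0,4)
Op 3: place BQ@(2,1)
Op 4: place WQ@(2,3)
Op 5: place BQ@(5,1)
Op 6: place BN@(0,1)
Op 7: place WQ@(0,5)
Per-piece attacks for W:
  WR@(0,0): attacks (0,1) (1,0) (2,0) (3,0) (4,0) (5,0) [ray(0,1) blocked at (0,1)]
  WR@(0,4): attacks (0,5) (0,3) (0,2) (0,1) (1,4) (2,4) (3,4) (4,4) (5,4) [ray(0,1) blocked at (0,5); ray(0,-1) blocked at (0,1)]
  WQ@(0,5): attacks (0,4) (1,5) (2,5) (3,5) (4,5) (5,5) (1,4) (2,3) [ray(0,-1) blocked at (0,4); ray(1,-1) blocked at (2,3)]
  WQ@(2,3): attacks (2,4) (2,5) (2,2) (2,1) (3,3) (4,3) (5,3) (1,3) (0,3) (3,4) (4,5) (3,2) (4,1) (5,0) (1,4) (0,5) (1,2) (0,1) [ray(0,-1) blocked at (2,1); ray(-1,1) blocked at (0,5); ray(-1,-1) blocked at (0,1)]
W attacks (1,4): yes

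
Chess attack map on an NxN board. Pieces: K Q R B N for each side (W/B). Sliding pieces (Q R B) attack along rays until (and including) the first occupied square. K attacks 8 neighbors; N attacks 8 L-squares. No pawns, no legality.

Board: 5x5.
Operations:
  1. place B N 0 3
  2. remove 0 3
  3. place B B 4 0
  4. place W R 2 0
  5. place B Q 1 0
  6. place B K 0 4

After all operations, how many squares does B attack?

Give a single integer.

Answer: 14

Derivation:
Op 1: place BN@(0,3)
Op 2: remove (0,3)
Op 3: place BB@(4,0)
Op 4: place WR@(2,0)
Op 5: place BQ@(1,0)
Op 6: place BK@(0,4)
Per-piece attacks for B:
  BK@(0,4): attacks (0,3) (1,4) (1,3)
  BQ@(1,0): attacks (1,1) (1,2) (1,3) (1,4) (2,0) (0,0) (2,1) (3,2) (4,3) (0,1) [ray(1,0) blocked at (2,0)]
  BB@(4,0): attacks (3,1) (2,2) (1,3) (0,4) [ray(-1,1) blocked at (0,4)]
Union (14 distinct): (0,0) (0,1) (0,3) (0,4) (1,1) (1,2) (1,3) (1,4) (2,0) (2,1) (2,2) (3,1) (3,2) (4,3)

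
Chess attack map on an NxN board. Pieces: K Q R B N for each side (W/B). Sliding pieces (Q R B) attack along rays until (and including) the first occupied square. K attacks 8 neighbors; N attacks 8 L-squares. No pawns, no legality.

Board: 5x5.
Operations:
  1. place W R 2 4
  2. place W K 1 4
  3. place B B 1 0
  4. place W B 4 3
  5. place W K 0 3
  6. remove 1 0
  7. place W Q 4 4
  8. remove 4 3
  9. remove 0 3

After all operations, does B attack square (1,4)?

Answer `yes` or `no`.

Op 1: place WR@(2,4)
Op 2: place WK@(1,4)
Op 3: place BB@(1,0)
Op 4: place WB@(4,3)
Op 5: place WK@(0,3)
Op 6: remove (1,0)
Op 7: place WQ@(4,4)
Op 8: remove (4,3)
Op 9: remove (0,3)
Per-piece attacks for B:
B attacks (1,4): no

Answer: no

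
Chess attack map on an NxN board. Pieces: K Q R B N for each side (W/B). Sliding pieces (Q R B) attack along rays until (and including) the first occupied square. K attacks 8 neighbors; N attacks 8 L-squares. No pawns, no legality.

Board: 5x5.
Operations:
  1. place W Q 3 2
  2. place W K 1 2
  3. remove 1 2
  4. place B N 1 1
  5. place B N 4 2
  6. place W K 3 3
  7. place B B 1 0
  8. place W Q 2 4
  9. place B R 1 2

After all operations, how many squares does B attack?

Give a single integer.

Op 1: place WQ@(3,2)
Op 2: place WK@(1,2)
Op 3: remove (1,2)
Op 4: place BN@(1,1)
Op 5: place BN@(4,2)
Op 6: place WK@(3,3)
Op 7: place BB@(1,0)
Op 8: place WQ@(2,4)
Op 9: place BR@(1,2)
Per-piece attacks for B:
  BB@(1,0): attacks (2,1) (3,2) (0,1) [ray(1,1) blocked at (3,2)]
  BN@(1,1): attacks (2,3) (3,2) (0,3) (3,0)
  BR@(1,2): attacks (1,3) (1,4) (1,1) (2,2) (3,2) (0,2) [ray(0,-1) blocked at (1,1); ray(1,0) blocked at (3,2)]
  BN@(4,2): attacks (3,4) (2,3) (3,0) (2,1)
Union (12 distinct): (0,1) (0,2) (0,3) (1,1) (1,3) (1,4) (2,1) (2,2) (2,3) (3,0) (3,2) (3,4)

Answer: 12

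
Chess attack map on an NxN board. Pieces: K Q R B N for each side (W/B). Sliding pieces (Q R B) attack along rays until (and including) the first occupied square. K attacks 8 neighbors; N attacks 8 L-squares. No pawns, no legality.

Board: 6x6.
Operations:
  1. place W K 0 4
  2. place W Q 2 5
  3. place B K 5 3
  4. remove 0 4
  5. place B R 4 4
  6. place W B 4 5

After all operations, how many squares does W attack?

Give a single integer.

Answer: 17

Derivation:
Op 1: place WK@(0,4)
Op 2: place WQ@(2,5)
Op 3: place BK@(5,3)
Op 4: remove (0,4)
Op 5: place BR@(4,4)
Op 6: place WB@(4,5)
Per-piece attacks for W:
  WQ@(2,5): attacks (2,4) (2,3) (2,2) (2,1) (2,0) (3,5) (4,5) (1,5) (0,5) (3,4) (4,3) (5,2) (1,4) (0,3) [ray(1,0) blocked at (4,5)]
  WB@(4,5): attacks (5,4) (3,4) (2,3) (1,2) (0,1)
Union (17 distinct): (0,1) (0,3) (0,5) (1,2) (1,4) (1,5) (2,0) (2,1) (2,2) (2,3) (2,4) (3,4) (3,5) (4,3) (4,5) (5,2) (5,4)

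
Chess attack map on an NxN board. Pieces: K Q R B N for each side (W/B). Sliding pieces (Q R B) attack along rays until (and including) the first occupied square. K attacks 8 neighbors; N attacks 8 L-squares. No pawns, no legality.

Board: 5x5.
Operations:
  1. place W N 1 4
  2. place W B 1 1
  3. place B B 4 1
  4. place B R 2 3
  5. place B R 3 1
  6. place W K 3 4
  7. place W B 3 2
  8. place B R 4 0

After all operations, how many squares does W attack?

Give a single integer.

Op 1: place WN@(1,4)
Op 2: place WB@(1,1)
Op 3: place BB@(4,1)
Op 4: place BR@(2,3)
Op 5: place BR@(3,1)
Op 6: place WK@(3,4)
Op 7: place WB@(3,2)
Op 8: place BR@(4,0)
Per-piece attacks for W:
  WB@(1,1): attacks (2,2) (3,3) (4,4) (2,0) (0,2) (0,0)
  WN@(1,4): attacks (2,2) (3,3) (0,2)
  WB@(3,2): attacks (4,3) (4,1) (2,3) (2,1) (1,0) [ray(1,-1) blocked at (4,1); ray(-1,1) blocked at (2,3)]
  WK@(3,4): attacks (3,3) (4,4) (2,4) (4,3) (2,3)
Union (12 distinct): (0,0) (0,2) (1,0) (2,0) (2,1) (2,2) (2,3) (2,4) (3,3) (4,1) (4,3) (4,4)

Answer: 12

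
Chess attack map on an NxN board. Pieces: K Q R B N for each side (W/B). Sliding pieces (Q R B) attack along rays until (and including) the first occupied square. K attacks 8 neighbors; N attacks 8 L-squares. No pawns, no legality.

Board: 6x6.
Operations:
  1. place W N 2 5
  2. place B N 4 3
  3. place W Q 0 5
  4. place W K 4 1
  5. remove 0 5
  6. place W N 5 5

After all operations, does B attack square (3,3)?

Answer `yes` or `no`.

Answer: no

Derivation:
Op 1: place WN@(2,5)
Op 2: place BN@(4,3)
Op 3: place WQ@(0,5)
Op 4: place WK@(4,1)
Op 5: remove (0,5)
Op 6: place WN@(5,5)
Per-piece attacks for B:
  BN@(4,3): attacks (5,5) (3,5) (2,4) (5,1) (3,1) (2,2)
B attacks (3,3): no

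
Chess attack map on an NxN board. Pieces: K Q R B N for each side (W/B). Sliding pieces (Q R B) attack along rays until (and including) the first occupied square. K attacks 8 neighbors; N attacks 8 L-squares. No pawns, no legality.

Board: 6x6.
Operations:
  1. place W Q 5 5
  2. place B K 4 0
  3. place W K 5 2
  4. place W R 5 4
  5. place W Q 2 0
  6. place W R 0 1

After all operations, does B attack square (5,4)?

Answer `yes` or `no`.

Answer: no

Derivation:
Op 1: place WQ@(5,5)
Op 2: place BK@(4,0)
Op 3: place WK@(5,2)
Op 4: place WR@(5,4)
Op 5: place WQ@(2,0)
Op 6: place WR@(0,1)
Per-piece attacks for B:
  BK@(4,0): attacks (4,1) (5,0) (3,0) (5,1) (3,1)
B attacks (5,4): no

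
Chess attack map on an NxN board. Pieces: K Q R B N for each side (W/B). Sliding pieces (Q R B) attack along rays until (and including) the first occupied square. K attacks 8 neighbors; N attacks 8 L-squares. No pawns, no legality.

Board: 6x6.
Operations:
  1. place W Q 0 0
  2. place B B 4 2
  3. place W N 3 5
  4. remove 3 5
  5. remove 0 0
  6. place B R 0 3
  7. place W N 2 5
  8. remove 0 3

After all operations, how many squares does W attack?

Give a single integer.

Op 1: place WQ@(0,0)
Op 2: place BB@(4,2)
Op 3: place WN@(3,5)
Op 4: remove (3,5)
Op 5: remove (0,0)
Op 6: place BR@(0,3)
Op 7: place WN@(2,5)
Op 8: remove (0,3)
Per-piece attacks for W:
  WN@(2,5): attacks (3,3) (4,4) (1,3) (0,4)
Union (4 distinct): (0,4) (1,3) (3,3) (4,4)

Answer: 4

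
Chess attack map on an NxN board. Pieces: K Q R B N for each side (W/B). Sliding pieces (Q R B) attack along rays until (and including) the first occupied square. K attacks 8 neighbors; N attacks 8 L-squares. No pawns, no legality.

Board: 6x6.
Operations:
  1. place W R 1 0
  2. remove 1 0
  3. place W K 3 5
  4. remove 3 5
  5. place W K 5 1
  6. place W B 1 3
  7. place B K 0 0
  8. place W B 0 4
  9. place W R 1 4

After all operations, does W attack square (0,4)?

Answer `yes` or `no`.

Answer: yes

Derivation:
Op 1: place WR@(1,0)
Op 2: remove (1,0)
Op 3: place WK@(3,5)
Op 4: remove (3,5)
Op 5: place WK@(5,1)
Op 6: place WB@(1,3)
Op 7: place BK@(0,0)
Op 8: place WB@(0,4)
Op 9: place WR@(1,4)
Per-piece attacks for W:
  WB@(0,4): attacks (1,5) (1,3) [ray(1,-1) blocked at (1,3)]
  WB@(1,3): attacks (2,4) (3,5) (2,2) (3,1) (4,0) (0,4) (0,2) [ray(-1,1) blocked at (0,4)]
  WR@(1,4): attacks (1,5) (1,3) (2,4) (3,4) (4,4) (5,4) (0,4) [ray(0,-1) blocked at (1,3); ray(-1,0) blocked at (0,4)]
  WK@(5,1): attacks (5,2) (5,0) (4,1) (4,2) (4,0)
W attacks (0,4): yes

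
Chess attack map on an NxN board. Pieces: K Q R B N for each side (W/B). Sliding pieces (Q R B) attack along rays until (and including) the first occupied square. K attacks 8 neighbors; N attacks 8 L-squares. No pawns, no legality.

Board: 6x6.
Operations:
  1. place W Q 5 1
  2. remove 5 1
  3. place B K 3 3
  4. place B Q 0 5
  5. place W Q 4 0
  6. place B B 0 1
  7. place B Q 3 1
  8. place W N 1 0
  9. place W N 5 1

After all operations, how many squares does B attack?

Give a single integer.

Answer: 31

Derivation:
Op 1: place WQ@(5,1)
Op 2: remove (5,1)
Op 3: place BK@(3,3)
Op 4: place BQ@(0,5)
Op 5: place WQ@(4,0)
Op 6: place BB@(0,1)
Op 7: place BQ@(3,1)
Op 8: place WN@(1,0)
Op 9: place WN@(5,1)
Per-piece attacks for B:
  BB@(0,1): attacks (1,2) (2,3) (3,4) (4,5) (1,0) [ray(1,-1) blocked at (1,0)]
  BQ@(0,5): attacks (0,4) (0,3) (0,2) (0,1) (1,5) (2,5) (3,5) (4,5) (5,5) (1,4) (2,3) (3,2) (4,1) (5,0) [ray(0,-1) blocked at (0,1)]
  BQ@(3,1): attacks (3,2) (3,3) (3,0) (4,1) (5,1) (2,1) (1,1) (0,1) (4,2) (5,3) (4,0) (2,2) (1,3) (0,4) (2,0) [ray(0,1) blocked at (3,3); ray(1,0) blocked at (5,1); ray(-1,0) blocked at (0,1); ray(1,-1) blocked at (4,0)]
  BK@(3,3): attacks (3,4) (3,2) (4,3) (2,3) (4,4) (4,2) (2,4) (2,2)
Union (31 distinct): (0,1) (0,2) (0,3) (0,4) (1,0) (1,1) (1,2) (1,3) (1,4) (1,5) (2,0) (2,1) (2,2) (2,3) (2,4) (2,5) (3,0) (3,2) (3,3) (3,4) (3,5) (4,0) (4,1) (4,2) (4,3) (4,4) (4,5) (5,0) (5,1) (5,3) (5,5)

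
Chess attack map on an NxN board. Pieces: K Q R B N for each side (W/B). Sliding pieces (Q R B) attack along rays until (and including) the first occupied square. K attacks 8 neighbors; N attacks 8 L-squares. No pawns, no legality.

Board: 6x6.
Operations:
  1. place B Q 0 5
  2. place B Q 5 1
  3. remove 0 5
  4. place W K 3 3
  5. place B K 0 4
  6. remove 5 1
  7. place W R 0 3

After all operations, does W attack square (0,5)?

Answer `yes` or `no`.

Op 1: place BQ@(0,5)
Op 2: place BQ@(5,1)
Op 3: remove (0,5)
Op 4: place WK@(3,3)
Op 5: place BK@(0,4)
Op 6: remove (5,1)
Op 7: place WR@(0,3)
Per-piece attacks for W:
  WR@(0,3): attacks (0,4) (0,2) (0,1) (0,0) (1,3) (2,3) (3,3) [ray(0,1) blocked at (0,4); ray(1,0) blocked at (3,3)]
  WK@(3,3): attacks (3,4) (3,2) (4,3) (2,3) (4,4) (4,2) (2,4) (2,2)
W attacks (0,5): no

Answer: no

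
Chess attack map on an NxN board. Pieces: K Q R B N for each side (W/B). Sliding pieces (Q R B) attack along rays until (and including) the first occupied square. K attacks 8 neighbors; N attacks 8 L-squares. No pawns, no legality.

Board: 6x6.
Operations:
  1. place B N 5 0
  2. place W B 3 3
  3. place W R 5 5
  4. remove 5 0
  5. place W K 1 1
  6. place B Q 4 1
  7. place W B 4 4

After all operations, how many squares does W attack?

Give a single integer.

Op 1: place BN@(5,0)
Op 2: place WB@(3,3)
Op 3: place WR@(5,5)
Op 4: remove (5,0)
Op 5: place WK@(1,1)
Op 6: place BQ@(4,1)
Op 7: place WB@(4,4)
Per-piece attacks for W:
  WK@(1,1): attacks (1,2) (1,0) (2,1) (0,1) (2,2) (2,0) (0,2) (0,0)
  WB@(3,3): attacks (4,4) (4,2) (5,1) (2,4) (1,5) (2,2) (1,1) [ray(1,1) blocked at (4,4); ray(-1,-1) blocked at (1,1)]
  WB@(4,4): attacks (5,5) (5,3) (3,5) (3,3) [ray(1,1) blocked at (5,5); ray(-1,-1) blocked at (3,3)]
  WR@(5,5): attacks (5,4) (5,3) (5,2) (5,1) (5,0) (4,5) (3,5) (2,5) (1,5) (0,5)
Union (24 distinct): (0,0) (0,1) (0,2) (0,5) (1,0) (1,1) (1,2) (1,5) (2,0) (2,1) (2,2) (2,4) (2,5) (3,3) (3,5) (4,2) (4,4) (4,5) (5,0) (5,1) (5,2) (5,3) (5,4) (5,5)

Answer: 24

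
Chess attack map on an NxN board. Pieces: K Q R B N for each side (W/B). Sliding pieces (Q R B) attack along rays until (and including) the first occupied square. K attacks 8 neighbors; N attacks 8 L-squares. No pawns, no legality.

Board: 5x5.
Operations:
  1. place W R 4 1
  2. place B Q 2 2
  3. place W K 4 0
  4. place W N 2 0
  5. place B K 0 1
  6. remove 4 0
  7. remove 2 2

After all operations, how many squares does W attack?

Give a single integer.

Answer: 11

Derivation:
Op 1: place WR@(4,1)
Op 2: place BQ@(2,2)
Op 3: place WK@(4,0)
Op 4: place WN@(2,0)
Op 5: place BK@(0,1)
Op 6: remove (4,0)
Op 7: remove (2,2)
Per-piece attacks for W:
  WN@(2,0): attacks (3,2) (4,1) (1,2) (0,1)
  WR@(4,1): attacks (4,2) (4,3) (4,4) (4,0) (3,1) (2,1) (1,1) (0,1) [ray(-1,0) blocked at (0,1)]
Union (11 distinct): (0,1) (1,1) (1,2) (2,1) (3,1) (3,2) (4,0) (4,1) (4,2) (4,3) (4,4)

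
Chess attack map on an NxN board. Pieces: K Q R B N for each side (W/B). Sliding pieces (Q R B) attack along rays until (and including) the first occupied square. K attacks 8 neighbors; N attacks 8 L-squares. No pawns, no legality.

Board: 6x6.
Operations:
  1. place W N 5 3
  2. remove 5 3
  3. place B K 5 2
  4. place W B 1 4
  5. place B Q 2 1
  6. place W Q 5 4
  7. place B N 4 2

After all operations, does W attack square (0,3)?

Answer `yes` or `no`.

Op 1: place WN@(5,3)
Op 2: remove (5,3)
Op 3: place BK@(5,2)
Op 4: place WB@(1,4)
Op 5: place BQ@(2,1)
Op 6: place WQ@(5,4)
Op 7: place BN@(4,2)
Per-piece attacks for W:
  WB@(1,4): attacks (2,5) (2,3) (3,2) (4,1) (5,0) (0,5) (0,3)
  WQ@(5,4): attacks (5,5) (5,3) (5,2) (4,4) (3,4) (2,4) (1,4) (4,5) (4,3) (3,2) (2,1) [ray(0,-1) blocked at (5,2); ray(-1,0) blocked at (1,4); ray(-1,-1) blocked at (2,1)]
W attacks (0,3): yes

Answer: yes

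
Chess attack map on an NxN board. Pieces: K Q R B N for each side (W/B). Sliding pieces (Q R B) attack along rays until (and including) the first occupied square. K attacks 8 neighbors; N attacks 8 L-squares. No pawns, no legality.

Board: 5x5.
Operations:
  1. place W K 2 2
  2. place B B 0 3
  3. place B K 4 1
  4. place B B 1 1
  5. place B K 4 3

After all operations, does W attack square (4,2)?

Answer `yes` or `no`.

Op 1: place WK@(2,2)
Op 2: place BB@(0,3)
Op 3: place BK@(4,1)
Op 4: place BB@(1,1)
Op 5: place BK@(4,3)
Per-piece attacks for W:
  WK@(2,2): attacks (2,3) (2,1) (3,2) (1,2) (3,3) (3,1) (1,3) (1,1)
W attacks (4,2): no

Answer: no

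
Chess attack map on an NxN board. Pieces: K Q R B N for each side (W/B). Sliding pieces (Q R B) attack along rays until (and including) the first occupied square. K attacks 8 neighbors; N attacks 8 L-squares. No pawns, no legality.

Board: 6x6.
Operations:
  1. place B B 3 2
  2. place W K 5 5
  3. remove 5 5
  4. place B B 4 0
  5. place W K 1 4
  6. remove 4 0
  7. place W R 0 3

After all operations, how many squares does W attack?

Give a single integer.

Answer: 14

Derivation:
Op 1: place BB@(3,2)
Op 2: place WK@(5,5)
Op 3: remove (5,5)
Op 4: place BB@(4,0)
Op 5: place WK@(1,4)
Op 6: remove (4,0)
Op 7: place WR@(0,3)
Per-piece attacks for W:
  WR@(0,3): attacks (0,4) (0,5) (0,2) (0,1) (0,0) (1,3) (2,3) (3,3) (4,3) (5,3)
  WK@(1,4): attacks (1,5) (1,3) (2,4) (0,4) (2,5) (2,3) (0,5) (0,3)
Union (14 distinct): (0,0) (0,1) (0,2) (0,3) (0,4) (0,5) (1,3) (1,5) (2,3) (2,4) (2,5) (3,3) (4,3) (5,3)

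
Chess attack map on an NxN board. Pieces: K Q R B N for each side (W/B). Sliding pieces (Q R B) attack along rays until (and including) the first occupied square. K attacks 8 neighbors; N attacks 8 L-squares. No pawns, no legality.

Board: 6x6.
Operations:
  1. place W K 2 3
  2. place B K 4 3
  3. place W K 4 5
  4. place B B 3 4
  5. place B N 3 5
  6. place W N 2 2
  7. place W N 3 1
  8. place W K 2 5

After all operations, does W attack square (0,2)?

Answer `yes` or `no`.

Answer: no

Derivation:
Op 1: place WK@(2,3)
Op 2: place BK@(4,3)
Op 3: place WK@(4,5)
Op 4: place BB@(3,4)
Op 5: place BN@(3,5)
Op 6: place WN@(2,2)
Op 7: place WN@(3,1)
Op 8: place WK@(2,5)
Per-piece attacks for W:
  WN@(2,2): attacks (3,4) (4,3) (1,4) (0,3) (3,0) (4,1) (1,0) (0,1)
  WK@(2,3): attacks (2,4) (2,2) (3,3) (1,3) (3,4) (3,2) (1,4) (1,2)
  WK@(2,5): attacks (2,4) (3,5) (1,5) (3,4) (1,4)
  WN@(3,1): attacks (4,3) (5,2) (2,3) (1,2) (5,0) (1,0)
  WK@(4,5): attacks (4,4) (5,5) (3,5) (5,4) (3,4)
W attacks (0,2): no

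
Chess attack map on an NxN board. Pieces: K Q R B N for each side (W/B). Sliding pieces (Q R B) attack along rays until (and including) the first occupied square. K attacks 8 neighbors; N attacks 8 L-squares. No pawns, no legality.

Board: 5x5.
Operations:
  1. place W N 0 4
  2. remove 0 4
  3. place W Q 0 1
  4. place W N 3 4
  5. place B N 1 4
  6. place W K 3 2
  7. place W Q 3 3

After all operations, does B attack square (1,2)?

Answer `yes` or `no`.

Op 1: place WN@(0,4)
Op 2: remove (0,4)
Op 3: place WQ@(0,1)
Op 4: place WN@(3,4)
Op 5: place BN@(1,4)
Op 6: place WK@(3,2)
Op 7: place WQ@(3,3)
Per-piece attacks for B:
  BN@(1,4): attacks (2,2) (3,3) (0,2)
B attacks (1,2): no

Answer: no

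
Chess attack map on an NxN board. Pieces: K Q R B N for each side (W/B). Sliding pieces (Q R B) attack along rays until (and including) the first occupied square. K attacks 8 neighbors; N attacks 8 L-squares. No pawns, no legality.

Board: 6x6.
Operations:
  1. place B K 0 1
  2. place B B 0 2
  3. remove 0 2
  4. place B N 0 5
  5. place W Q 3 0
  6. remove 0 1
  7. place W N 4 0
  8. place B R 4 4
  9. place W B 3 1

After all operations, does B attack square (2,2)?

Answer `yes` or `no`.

Answer: no

Derivation:
Op 1: place BK@(0,1)
Op 2: place BB@(0,2)
Op 3: remove (0,2)
Op 4: place BN@(0,5)
Op 5: place WQ@(3,0)
Op 6: remove (0,1)
Op 7: place WN@(4,0)
Op 8: place BR@(4,4)
Op 9: place WB@(3,1)
Per-piece attacks for B:
  BN@(0,5): attacks (1,3) (2,4)
  BR@(4,4): attacks (4,5) (4,3) (4,2) (4,1) (4,0) (5,4) (3,4) (2,4) (1,4) (0,4) [ray(0,-1) blocked at (4,0)]
B attacks (2,2): no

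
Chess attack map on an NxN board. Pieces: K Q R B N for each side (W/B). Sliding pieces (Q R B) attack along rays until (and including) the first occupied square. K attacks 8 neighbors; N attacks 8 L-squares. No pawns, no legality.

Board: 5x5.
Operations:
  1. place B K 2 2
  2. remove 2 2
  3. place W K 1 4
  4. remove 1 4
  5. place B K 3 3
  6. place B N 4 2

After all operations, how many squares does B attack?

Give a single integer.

Answer: 10

Derivation:
Op 1: place BK@(2,2)
Op 2: remove (2,2)
Op 3: place WK@(1,4)
Op 4: remove (1,4)
Op 5: place BK@(3,3)
Op 6: place BN@(4,2)
Per-piece attacks for B:
  BK@(3,3): attacks (3,4) (3,2) (4,3) (2,3) (4,4) (4,2) (2,4) (2,2)
  BN@(4,2): attacks (3,4) (2,3) (3,0) (2,1)
Union (10 distinct): (2,1) (2,2) (2,3) (2,4) (3,0) (3,2) (3,4) (4,2) (4,3) (4,4)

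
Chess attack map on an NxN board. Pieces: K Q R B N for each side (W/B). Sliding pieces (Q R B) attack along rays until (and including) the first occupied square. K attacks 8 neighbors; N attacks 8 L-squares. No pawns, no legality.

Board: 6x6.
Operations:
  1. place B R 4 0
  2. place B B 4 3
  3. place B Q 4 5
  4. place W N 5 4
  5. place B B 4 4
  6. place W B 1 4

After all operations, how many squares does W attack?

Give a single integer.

Answer: 10

Derivation:
Op 1: place BR@(4,0)
Op 2: place BB@(4,3)
Op 3: place BQ@(4,5)
Op 4: place WN@(5,4)
Op 5: place BB@(4,4)
Op 6: place WB@(1,4)
Per-piece attacks for W:
  WB@(1,4): attacks (2,5) (2,3) (3,2) (4,1) (5,0) (0,5) (0,3)
  WN@(5,4): attacks (3,5) (4,2) (3,3)
Union (10 distinct): (0,3) (0,5) (2,3) (2,5) (3,2) (3,3) (3,5) (4,1) (4,2) (5,0)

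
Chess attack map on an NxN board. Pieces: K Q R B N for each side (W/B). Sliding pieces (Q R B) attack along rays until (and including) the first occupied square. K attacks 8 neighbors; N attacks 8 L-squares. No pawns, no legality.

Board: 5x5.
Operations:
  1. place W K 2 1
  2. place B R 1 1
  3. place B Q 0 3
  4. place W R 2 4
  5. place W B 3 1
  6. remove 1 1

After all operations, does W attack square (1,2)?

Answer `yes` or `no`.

Answer: yes

Derivation:
Op 1: place WK@(2,1)
Op 2: place BR@(1,1)
Op 3: place BQ@(0,3)
Op 4: place WR@(2,4)
Op 5: place WB@(3,1)
Op 6: remove (1,1)
Per-piece attacks for W:
  WK@(2,1): attacks (2,2) (2,0) (3,1) (1,1) (3,2) (3,0) (1,2) (1,0)
  WR@(2,4): attacks (2,3) (2,2) (2,1) (3,4) (4,4) (1,4) (0,4) [ray(0,-1) blocked at (2,1)]
  WB@(3,1): attacks (4,2) (4,0) (2,2) (1,3) (0,4) (2,0)
W attacks (1,2): yes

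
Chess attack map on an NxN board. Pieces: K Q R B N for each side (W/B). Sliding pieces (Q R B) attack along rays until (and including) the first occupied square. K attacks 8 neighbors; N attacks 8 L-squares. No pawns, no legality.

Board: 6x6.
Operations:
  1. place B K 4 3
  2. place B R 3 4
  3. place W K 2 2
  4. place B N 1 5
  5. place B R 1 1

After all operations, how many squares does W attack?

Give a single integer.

Op 1: place BK@(4,3)
Op 2: place BR@(3,4)
Op 3: place WK@(2,2)
Op 4: place BN@(1,5)
Op 5: place BR@(1,1)
Per-piece attacks for W:
  WK@(2,2): attacks (2,3) (2,1) (3,2) (1,2) (3,3) (3,1) (1,3) (1,1)
Union (8 distinct): (1,1) (1,2) (1,3) (2,1) (2,3) (3,1) (3,2) (3,3)

Answer: 8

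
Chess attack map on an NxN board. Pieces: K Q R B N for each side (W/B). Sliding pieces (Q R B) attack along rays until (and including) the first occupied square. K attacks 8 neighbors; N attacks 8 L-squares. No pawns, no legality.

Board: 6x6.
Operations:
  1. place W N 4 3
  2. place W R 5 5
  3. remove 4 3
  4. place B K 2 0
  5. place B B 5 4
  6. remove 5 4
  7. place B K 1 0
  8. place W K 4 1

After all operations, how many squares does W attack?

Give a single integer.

Answer: 15

Derivation:
Op 1: place WN@(4,3)
Op 2: place WR@(5,5)
Op 3: remove (4,3)
Op 4: place BK@(2,0)
Op 5: place BB@(5,4)
Op 6: remove (5,4)
Op 7: place BK@(1,0)
Op 8: place WK@(4,1)
Per-piece attacks for W:
  WK@(4,1): attacks (4,2) (4,0) (5,1) (3,1) (5,2) (5,0) (3,2) (3,0)
  WR@(5,5): attacks (5,4) (5,3) (5,2) (5,1) (5,0) (4,5) (3,5) (2,5) (1,5) (0,5)
Union (15 distinct): (0,5) (1,5) (2,5) (3,0) (3,1) (3,2) (3,5) (4,0) (4,2) (4,5) (5,0) (5,1) (5,2) (5,3) (5,4)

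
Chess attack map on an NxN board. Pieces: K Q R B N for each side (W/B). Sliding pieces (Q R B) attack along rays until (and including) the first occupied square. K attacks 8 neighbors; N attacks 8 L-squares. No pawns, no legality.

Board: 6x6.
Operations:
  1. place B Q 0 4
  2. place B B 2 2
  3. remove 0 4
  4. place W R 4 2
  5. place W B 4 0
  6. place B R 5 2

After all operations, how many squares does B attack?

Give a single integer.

Answer: 14

Derivation:
Op 1: place BQ@(0,4)
Op 2: place BB@(2,2)
Op 3: remove (0,4)
Op 4: place WR@(4,2)
Op 5: place WB@(4,0)
Op 6: place BR@(5,2)
Per-piece attacks for B:
  BB@(2,2): attacks (3,3) (4,4) (5,5) (3,1) (4,0) (1,3) (0,4) (1,1) (0,0) [ray(1,-1) blocked at (4,0)]
  BR@(5,2): attacks (5,3) (5,4) (5,5) (5,1) (5,0) (4,2) [ray(-1,0) blocked at (4,2)]
Union (14 distinct): (0,0) (0,4) (1,1) (1,3) (3,1) (3,3) (4,0) (4,2) (4,4) (5,0) (5,1) (5,3) (5,4) (5,5)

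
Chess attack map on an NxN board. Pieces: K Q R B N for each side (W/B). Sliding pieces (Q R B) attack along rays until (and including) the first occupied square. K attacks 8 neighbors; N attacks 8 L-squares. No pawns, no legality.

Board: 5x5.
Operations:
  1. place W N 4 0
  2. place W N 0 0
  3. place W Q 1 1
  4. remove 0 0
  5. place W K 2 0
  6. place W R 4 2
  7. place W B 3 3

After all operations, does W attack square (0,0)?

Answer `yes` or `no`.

Op 1: place WN@(4,0)
Op 2: place WN@(0,0)
Op 3: place WQ@(1,1)
Op 4: remove (0,0)
Op 5: place WK@(2,0)
Op 6: place WR@(4,2)
Op 7: place WB@(3,3)
Per-piece attacks for W:
  WQ@(1,1): attacks (1,2) (1,3) (1,4) (1,0) (2,1) (3,1) (4,1) (0,1) (2,2) (3,3) (2,0) (0,2) (0,0) [ray(1,1) blocked at (3,3); ray(1,-1) blocked at (2,0)]
  WK@(2,0): attacks (2,1) (3,0) (1,0) (3,1) (1,1)
  WB@(3,3): attacks (4,4) (4,2) (2,4) (2,2) (1,1) [ray(1,-1) blocked at (4,2); ray(-1,-1) blocked at (1,1)]
  WN@(4,0): attacks (3,2) (2,1)
  WR@(4,2): attacks (4,3) (4,4) (4,1) (4,0) (3,2) (2,2) (1,2) (0,2) [ray(0,-1) blocked at (4,0)]
W attacks (0,0): yes

Answer: yes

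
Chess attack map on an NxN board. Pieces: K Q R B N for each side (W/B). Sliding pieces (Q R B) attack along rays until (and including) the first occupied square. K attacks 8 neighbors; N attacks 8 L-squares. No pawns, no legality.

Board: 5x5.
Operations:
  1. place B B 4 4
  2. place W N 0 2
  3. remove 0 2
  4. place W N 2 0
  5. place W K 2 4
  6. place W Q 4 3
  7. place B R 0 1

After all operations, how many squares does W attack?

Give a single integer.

Op 1: place BB@(4,4)
Op 2: place WN@(0,2)
Op 3: remove (0,2)
Op 4: place WN@(2,0)
Op 5: place WK@(2,4)
Op 6: place WQ@(4,3)
Op 7: place BR@(0,1)
Per-piece attacks for W:
  WN@(2,0): attacks (3,2) (4,1) (1,2) (0,1)
  WK@(2,4): attacks (2,3) (3,4) (1,4) (3,3) (1,3)
  WQ@(4,3): attacks (4,4) (4,2) (4,1) (4,0) (3,3) (2,3) (1,3) (0,3) (3,4) (3,2) (2,1) (1,0) [ray(0,1) blocked at (4,4)]
Union (15 distinct): (0,1) (0,3) (1,0) (1,2) (1,3) (1,4) (2,1) (2,3) (3,2) (3,3) (3,4) (4,0) (4,1) (4,2) (4,4)

Answer: 15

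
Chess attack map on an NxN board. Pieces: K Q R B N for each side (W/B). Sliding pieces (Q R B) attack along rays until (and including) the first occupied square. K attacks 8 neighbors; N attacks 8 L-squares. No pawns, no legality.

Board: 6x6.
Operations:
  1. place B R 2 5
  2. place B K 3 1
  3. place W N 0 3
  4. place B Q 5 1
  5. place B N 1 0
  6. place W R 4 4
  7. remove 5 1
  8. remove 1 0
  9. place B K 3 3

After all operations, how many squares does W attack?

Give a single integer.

Answer: 13

Derivation:
Op 1: place BR@(2,5)
Op 2: place BK@(3,1)
Op 3: place WN@(0,3)
Op 4: place BQ@(5,1)
Op 5: place BN@(1,0)
Op 6: place WR@(4,4)
Op 7: remove (5,1)
Op 8: remove (1,0)
Op 9: place BK@(3,3)
Per-piece attacks for W:
  WN@(0,3): attacks (1,5) (2,4) (1,1) (2,2)
  WR@(4,4): attacks (4,5) (4,3) (4,2) (4,1) (4,0) (5,4) (3,4) (2,4) (1,4) (0,4)
Union (13 distinct): (0,4) (1,1) (1,4) (1,5) (2,2) (2,4) (3,4) (4,0) (4,1) (4,2) (4,3) (4,5) (5,4)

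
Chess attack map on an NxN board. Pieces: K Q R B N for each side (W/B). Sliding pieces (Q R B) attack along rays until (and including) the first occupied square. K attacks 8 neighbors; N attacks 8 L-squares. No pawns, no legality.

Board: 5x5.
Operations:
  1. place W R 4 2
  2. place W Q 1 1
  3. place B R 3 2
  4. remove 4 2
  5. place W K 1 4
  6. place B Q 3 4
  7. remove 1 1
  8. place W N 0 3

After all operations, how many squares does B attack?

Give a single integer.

Answer: 15

Derivation:
Op 1: place WR@(4,2)
Op 2: place WQ@(1,1)
Op 3: place BR@(3,2)
Op 4: remove (4,2)
Op 5: place WK@(1,4)
Op 6: place BQ@(3,4)
Op 7: remove (1,1)
Op 8: place WN@(0,3)
Per-piece attacks for B:
  BR@(3,2): attacks (3,3) (3,4) (3,1) (3,0) (4,2) (2,2) (1,2) (0,2) [ray(0,1) blocked at (3,4)]
  BQ@(3,4): attacks (3,3) (3,2) (4,4) (2,4) (1,4) (4,3) (2,3) (1,2) (0,1) [ray(0,-1) blocked at (3,2); ray(-1,0) blocked at (1,4)]
Union (15 distinct): (0,1) (0,2) (1,2) (1,4) (2,2) (2,3) (2,4) (3,0) (3,1) (3,2) (3,3) (3,4) (4,2) (4,3) (4,4)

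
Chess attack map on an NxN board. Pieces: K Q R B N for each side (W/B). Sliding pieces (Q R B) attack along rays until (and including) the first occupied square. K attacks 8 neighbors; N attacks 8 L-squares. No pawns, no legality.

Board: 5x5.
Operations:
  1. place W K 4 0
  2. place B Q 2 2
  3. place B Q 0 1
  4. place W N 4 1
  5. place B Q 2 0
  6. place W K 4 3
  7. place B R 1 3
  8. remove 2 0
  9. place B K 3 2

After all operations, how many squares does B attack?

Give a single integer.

Op 1: place WK@(4,0)
Op 2: place BQ@(2,2)
Op 3: place BQ@(0,1)
Op 4: place WN@(4,1)
Op 5: place BQ@(2,0)
Op 6: place WK@(4,3)
Op 7: place BR@(1,3)
Op 8: remove (2,0)
Op 9: place BK@(3,2)
Per-piece attacks for B:
  BQ@(0,1): attacks (0,2) (0,3) (0,4) (0,0) (1,1) (2,1) (3,1) (4,1) (1,2) (2,3) (3,4) (1,0) [ray(1,0) blocked at (4,1)]
  BR@(1,3): attacks (1,4) (1,2) (1,1) (1,0) (2,3) (3,3) (4,3) (0,3) [ray(1,0) blocked at (4,3)]
  BQ@(2,2): attacks (2,3) (2,4) (2,1) (2,0) (3,2) (1,2) (0,2) (3,3) (4,4) (3,1) (4,0) (1,3) (1,1) (0,0) [ray(1,0) blocked at (3,2); ray(1,-1) blocked at (4,0); ray(-1,1) blocked at (1,3)]
  BK@(3,2): attacks (3,3) (3,1) (4,2) (2,2) (4,3) (4,1) (2,3) (2,1)
Union (23 distinct): (0,0) (0,2) (0,3) (0,4) (1,0) (1,1) (1,2) (1,3) (1,4) (2,0) (2,1) (2,2) (2,3) (2,4) (3,1) (3,2) (3,3) (3,4) (4,0) (4,1) (4,2) (4,3) (4,4)

Answer: 23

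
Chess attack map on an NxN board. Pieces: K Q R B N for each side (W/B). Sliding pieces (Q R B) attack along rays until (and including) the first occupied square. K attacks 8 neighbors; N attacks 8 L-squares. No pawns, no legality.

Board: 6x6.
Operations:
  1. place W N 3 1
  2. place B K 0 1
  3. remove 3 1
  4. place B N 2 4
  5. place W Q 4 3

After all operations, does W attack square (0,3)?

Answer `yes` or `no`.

Answer: yes

Derivation:
Op 1: place WN@(3,1)
Op 2: place BK@(0,1)
Op 3: remove (3,1)
Op 4: place BN@(2,4)
Op 5: place WQ@(4,3)
Per-piece attacks for W:
  WQ@(4,3): attacks (4,4) (4,5) (4,2) (4,1) (4,0) (5,3) (3,3) (2,3) (1,3) (0,3) (5,4) (5,2) (3,4) (2,5) (3,2) (2,1) (1,0)
W attacks (0,3): yes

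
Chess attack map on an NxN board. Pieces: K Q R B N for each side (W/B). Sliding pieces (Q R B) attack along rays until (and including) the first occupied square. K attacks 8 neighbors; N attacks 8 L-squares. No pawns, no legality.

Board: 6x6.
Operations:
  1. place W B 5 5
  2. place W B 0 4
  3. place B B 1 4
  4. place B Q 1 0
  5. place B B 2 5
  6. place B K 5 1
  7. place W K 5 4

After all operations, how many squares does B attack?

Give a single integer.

Op 1: place WB@(5,5)
Op 2: place WB@(0,4)
Op 3: place BB@(1,4)
Op 4: place BQ@(1,0)
Op 5: place BB@(2,5)
Op 6: place BK@(5,1)
Op 7: place WK@(5,4)
Per-piece attacks for B:
  BQ@(1,0): attacks (1,1) (1,2) (1,3) (1,4) (2,0) (3,0) (4,0) (5,0) (0,0) (2,1) (3,2) (4,3) (5,4) (0,1) [ray(0,1) blocked at (1,4); ray(1,1) blocked at (5,4)]
  BB@(1,4): attacks (2,5) (2,3) (3,2) (4,1) (5,0) (0,5) (0,3) [ray(1,1) blocked at (2,5)]
  BB@(2,5): attacks (3,4) (4,3) (5,2) (1,4) [ray(-1,-1) blocked at (1,4)]
  BK@(5,1): attacks (5,2) (5,0) (4,1) (4,2) (4,0)
Union (22 distinct): (0,0) (0,1) (0,3) (0,5) (1,1) (1,2) (1,3) (1,4) (2,0) (2,1) (2,3) (2,5) (3,0) (3,2) (3,4) (4,0) (4,1) (4,2) (4,3) (5,0) (5,2) (5,4)

Answer: 22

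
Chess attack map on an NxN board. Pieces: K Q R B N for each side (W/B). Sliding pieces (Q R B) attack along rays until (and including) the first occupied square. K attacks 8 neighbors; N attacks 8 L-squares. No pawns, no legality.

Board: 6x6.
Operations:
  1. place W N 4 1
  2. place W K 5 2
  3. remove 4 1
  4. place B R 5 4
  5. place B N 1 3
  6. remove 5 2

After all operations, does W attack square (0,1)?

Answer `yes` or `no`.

Answer: no

Derivation:
Op 1: place WN@(4,1)
Op 2: place WK@(5,2)
Op 3: remove (4,1)
Op 4: place BR@(5,4)
Op 5: place BN@(1,3)
Op 6: remove (5,2)
Per-piece attacks for W:
W attacks (0,1): no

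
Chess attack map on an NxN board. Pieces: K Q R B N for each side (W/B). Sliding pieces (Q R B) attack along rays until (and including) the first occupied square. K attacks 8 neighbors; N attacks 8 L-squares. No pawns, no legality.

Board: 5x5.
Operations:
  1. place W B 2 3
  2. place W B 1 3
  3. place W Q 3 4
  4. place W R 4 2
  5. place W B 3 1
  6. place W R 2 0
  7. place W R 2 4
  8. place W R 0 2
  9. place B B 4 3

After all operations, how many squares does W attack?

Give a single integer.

Answer: 24

Derivation:
Op 1: place WB@(2,3)
Op 2: place WB@(1,3)
Op 3: place WQ@(3,4)
Op 4: place WR@(4,2)
Op 5: place WB@(3,1)
Op 6: place WR@(2,0)
Op 7: place WR@(2,4)
Op 8: place WR@(0,2)
Op 9: place BB@(4,3)
Per-piece attacks for W:
  WR@(0,2): attacks (0,3) (0,4) (0,1) (0,0) (1,2) (2,2) (3,2) (4,2) [ray(1,0) blocked at (4,2)]
  WB@(1,3): attacks (2,4) (2,2) (3,1) (0,4) (0,2) [ray(1,1) blocked at (2,4); ray(1,-1) blocked at (3,1); ray(-1,-1) blocked at (0,2)]
  WR@(2,0): attacks (2,1) (2,2) (2,3) (3,0) (4,0) (1,0) (0,0) [ray(0,1) blocked at (2,3)]
  WB@(2,3): attacks (3,4) (3,2) (4,1) (1,4) (1,2) (0,1) [ray(1,1) blocked at (3,4)]
  WR@(2,4): attacks (2,3) (3,4) (1,4) (0,4) [ray(0,-1) blocked at (2,3); ray(1,0) blocked at (3,4)]
  WB@(3,1): attacks (4,2) (4,0) (2,2) (1,3) (2,0) [ray(1,1) blocked at (4,2); ray(-1,1) blocked at (1,3); ray(-1,-1) blocked at (2,0)]
  WQ@(3,4): attacks (3,3) (3,2) (3,1) (4,4) (2,4) (4,3) (2,3) [ray(0,-1) blocked at (3,1); ray(-1,0) blocked at (2,4); ray(1,-1) blocked at (4,3); ray(-1,-1) blocked at (2,3)]
  WR@(4,2): attacks (4,3) (4,1) (4,0) (3,2) (2,2) (1,2) (0,2) [ray(0,1) blocked at (4,3); ray(-1,0) blocked at (0,2)]
Union (24 distinct): (0,0) (0,1) (0,2) (0,3) (0,4) (1,0) (1,2) (1,3) (1,4) (2,0) (2,1) (2,2) (2,3) (2,4) (3,0) (3,1) (3,2) (3,3) (3,4) (4,0) (4,1) (4,2) (4,3) (4,4)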